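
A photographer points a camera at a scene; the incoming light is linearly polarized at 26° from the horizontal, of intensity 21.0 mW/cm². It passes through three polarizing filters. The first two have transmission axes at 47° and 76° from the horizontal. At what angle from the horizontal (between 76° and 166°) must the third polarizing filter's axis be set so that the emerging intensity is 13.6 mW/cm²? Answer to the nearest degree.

θ ≈ 86°

I₁ = I₀ cos²(47° − 26°) = I₀ cos²(21°) = 0.8716 I₀.
I₂ = I₁ cos²(76° − 47°) = 0.8716 I₀ · cos²(29°) = 0.6667 I₀.
Target fraction: 13.6 / 21.0 mW/cm² = 0.6476 of I₀.
Need I₃/I₀ = 0.6476, so cos²(θ − 76°) = 0.6476 / 0.6667 = 0.9714.
θ − 76° = arccos(√0.9714) = 9.7°, giving θ ≈ 76 + 9.7 = 85.7°.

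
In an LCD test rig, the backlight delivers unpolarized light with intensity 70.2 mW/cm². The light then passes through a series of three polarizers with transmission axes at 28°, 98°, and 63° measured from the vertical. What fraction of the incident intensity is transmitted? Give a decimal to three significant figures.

Unpolarized light through the first polarizer → I₁ = 70.2 mW/cm²/2 = 35.1 mW/cm², polarized at 28°.
I₂ = I₁ · cos²(70°) = 35.1 · 0.117 = 4.106 mW/cm².
I₃ = I₂ · cos²(35°) = 4.106 · 0.671 = 2.755 mW/cm².
Transmitted fraction = 0.03925.

I/I₀ ≈ 0.0392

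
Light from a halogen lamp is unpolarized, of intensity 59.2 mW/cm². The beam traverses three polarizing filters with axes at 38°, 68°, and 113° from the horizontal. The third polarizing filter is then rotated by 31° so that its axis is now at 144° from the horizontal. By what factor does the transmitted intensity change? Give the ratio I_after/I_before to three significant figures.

Before rotation:
Unpolarized light through the first polarizer → I₁ = ½ I₀, now polarized at 38°.
I₂ = I₁ cos²(68° − 38°) = 0.5 I₀ · cos²(30°) = 0.375 I₀.
I₃ = I₂ cos²(113° − 68°) = 0.375 I₀ · cos²(45°) = 0.1875 I₀.
After rotation:
Unpolarized light through the first polarizer → I₁ = ½ I₀, now polarized at 38°.
I₂ = I₁ cos²(68° − 38°) = 0.5 I₀ · cos²(30°) = 0.375 I₀.
I₃ = I₂ cos²(144° − 68°) = 0.375 I₀ · cos²(76°) = 0.02195 I₀.
Ratio = 0.02195 / 0.1875 = 0.1171.

I_new/I_old ≈ 0.117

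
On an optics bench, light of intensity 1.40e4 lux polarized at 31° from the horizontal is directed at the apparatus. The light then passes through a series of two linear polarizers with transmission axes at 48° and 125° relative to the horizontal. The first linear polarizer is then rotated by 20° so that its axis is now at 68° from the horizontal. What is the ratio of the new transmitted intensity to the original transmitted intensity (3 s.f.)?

I_new/I_old ≈ 4.09

Before rotation:
I₁ = I₀ cos²(48° − 31°) = I₀ cos²(17°) = 0.9145 I₀.
I₂ = I₁ cos²(125° − 48°) = 0.9145 I₀ · cos²(77°) = 0.04628 I₀.
After rotation:
I₁ = I₀ cos²(68° − 31°) = I₀ cos²(37°) = 0.6378 I₀.
I₂ = I₁ cos²(125° − 68°) = 0.6378 I₀ · cos²(57°) = 0.1892 I₀.
Ratio = 0.1892 / 0.04628 = 4.088.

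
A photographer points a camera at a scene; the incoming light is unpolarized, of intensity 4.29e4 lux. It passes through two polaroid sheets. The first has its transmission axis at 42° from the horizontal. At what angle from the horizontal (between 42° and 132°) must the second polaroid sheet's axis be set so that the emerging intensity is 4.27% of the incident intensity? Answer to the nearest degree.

Unpolarized light through the first polarizer → I₁ = ½ I₀, now polarized at 42°.
Need I₂/I₀ = 0.0427, so cos²(θ − 42°) = 0.0427 / 0.5 = 0.0854.
θ − 42° = arccos(√0.0854) = 73.0°, giving θ ≈ 42 + 73.0 = 115.0°.

θ ≈ 115°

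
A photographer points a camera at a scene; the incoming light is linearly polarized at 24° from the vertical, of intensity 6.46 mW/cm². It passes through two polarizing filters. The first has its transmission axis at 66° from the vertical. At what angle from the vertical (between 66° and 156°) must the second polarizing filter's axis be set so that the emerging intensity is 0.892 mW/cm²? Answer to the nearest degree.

θ ≈ 126°

I₁ = I₀ cos²(66° − 24°) = I₀ cos²(42°) = 0.5523 I₀.
Target fraction: 0.892 / 6.46 mW/cm² = 0.1381 of I₀.
Need I₂/I₀ = 0.1381, so cos²(θ − 66°) = 0.1381 / 0.5523 = 0.25.
θ − 66° = arccos(√0.25) = 60.0°, giving θ ≈ 66 + 60.0 = 126.0°.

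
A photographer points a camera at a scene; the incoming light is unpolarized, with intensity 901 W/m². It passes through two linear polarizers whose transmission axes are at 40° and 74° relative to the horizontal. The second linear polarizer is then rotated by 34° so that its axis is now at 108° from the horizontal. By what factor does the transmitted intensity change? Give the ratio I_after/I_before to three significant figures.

I_new/I_old ≈ 0.204

Before rotation:
Unpolarized light through the first polarizer → I₁ = ½ I₀, now polarized at 40°.
I₂ = I₁ cos²(74° − 40°) = 0.5 I₀ · cos²(34°) = 0.3437 I₀.
After rotation:
Unpolarized light through the first polarizer → I₁ = ½ I₀, now polarized at 40°.
I₂ = I₁ cos²(108° − 40°) = 0.5 I₀ · cos²(68°) = 0.07017 I₀.
Ratio = 0.07017 / 0.3437 = 0.2042.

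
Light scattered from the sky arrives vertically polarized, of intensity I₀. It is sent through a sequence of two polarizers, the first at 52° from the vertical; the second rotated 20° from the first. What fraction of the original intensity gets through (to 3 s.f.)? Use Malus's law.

By Malus's law, I₁ = I₀ cos²(52° − 0°) = I₀ cos²(52°) = 0.379 I₀.
I₂ = I₁ cos²(20°) = 0.379 · 0.883 I₀ = 0.3347 I₀.
Transmitted fraction = 0.3347.

≈ 0.335 I₀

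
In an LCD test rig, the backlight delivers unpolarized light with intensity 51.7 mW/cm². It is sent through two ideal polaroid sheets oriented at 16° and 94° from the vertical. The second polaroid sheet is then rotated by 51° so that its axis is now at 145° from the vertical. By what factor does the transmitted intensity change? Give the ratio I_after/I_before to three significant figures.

Before rotation:
Unpolarized light through the first polarizer → I₁ = ½ I₀, now polarized at 16°.
I₂ = I₁ cos²(94° − 16°) = 0.5 I₀ · cos²(78°) = 0.02161 I₀.
After rotation:
Unpolarized light through the first polarizer → I₁ = ½ I₀, now polarized at 16°.
Angle between axes 1 and 2: 51°. I₂ = 0.5 I₀ · cos²(51°) = 0.198 I₀.
Ratio = 0.198 / 0.02161 = 9.162.

I_new/I_old ≈ 9.16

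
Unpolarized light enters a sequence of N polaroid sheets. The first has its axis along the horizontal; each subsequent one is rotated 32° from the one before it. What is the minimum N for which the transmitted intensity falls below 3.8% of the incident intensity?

First polarizer halves the unpolarized light: factor 1/2.
Each further stage multiplies by cos²(32°) = 0.7192.
After N polarizers: T = 0.5·0.7192^(N−1). Require T < 0.038 ⇒ N−1 > ln(0.038/0.5)/ln(0.7192) = 7.82, so N−1 ≥ 8 and N = 9.
Check: N=9 gives T = 0.03578 < 0.038; N=8 gives T = 0.04976.

N = 9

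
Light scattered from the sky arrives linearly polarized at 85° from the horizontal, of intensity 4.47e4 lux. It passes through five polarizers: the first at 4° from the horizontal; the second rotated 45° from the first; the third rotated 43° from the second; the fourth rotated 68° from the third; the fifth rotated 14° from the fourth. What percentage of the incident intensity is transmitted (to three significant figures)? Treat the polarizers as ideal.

I₁ = 4.47e4 lux · cos²(81°) = 1094 lux.
I₂ = I₁ · cos²(45°) = 1094 · 0.5 = 546.9 lux.
I₃ = I₂ · cos²(43°) = 546.9 · 0.5349 = 292.5 lux.
I₄ = I₃ · cos²(68°) = 292.5 · 0.1403 = 41.05 lux.
I₅ = I₄ · cos²(14°) = 41.05 · 0.9415 = 38.65 lux.
That is 0.08647% of the incident intensity.

≈ 0.0865%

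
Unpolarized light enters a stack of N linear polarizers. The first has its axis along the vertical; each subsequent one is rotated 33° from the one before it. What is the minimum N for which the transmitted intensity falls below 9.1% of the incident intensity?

First polarizer halves the unpolarized light: factor 1/2.
Each further stage multiplies by cos²(33°) = 0.7034.
After N polarizers: T = 0.5·0.7034^(N−1). Require T < 0.091 ⇒ N−1 > ln(0.091/0.5)/ln(0.7034) = 4.84, so N−1 ≥ 5 and N = 6.
Check: N=6 gives T = 0.08608 < 0.091; N=5 gives T = 0.1224.

N = 6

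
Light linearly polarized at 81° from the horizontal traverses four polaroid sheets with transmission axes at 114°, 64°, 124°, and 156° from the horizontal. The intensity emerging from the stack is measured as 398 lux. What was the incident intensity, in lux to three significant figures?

I₁ = I₀ cos²(114° − 81°) = I₀ cos²(33°) = 0.7034 I₀.
I₂ = I₁ cos²(64° − 114°) = 0.7034 I₀ · cos²(50°) = 0.2906 I₀.
I₃ = I₂ cos²(124° − 64°) = 0.2906 I₀ · cos²(60°) = 0.07265 I₀.
I₄ = I₃ cos²(156° − 124°) = 0.07265 I₀ · cos²(32°) = 0.05225 I₀.
So 398 lux = 0.05225 I₀, giving I₀ = 398/0.05225 = 7617 lux.

I₀ ≈ 7620 lux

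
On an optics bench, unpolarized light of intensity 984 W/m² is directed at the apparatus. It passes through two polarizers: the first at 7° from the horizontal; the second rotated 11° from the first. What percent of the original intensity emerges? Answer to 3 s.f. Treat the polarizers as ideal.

≈ 48.2%

Unpolarized light through the first polarizer → I₁ = 984 W/m²/2 = 492 W/m², polarized at 7°.
I₂ = I₁ · cos²(11°) = 492 · 0.9636 = 474.1 W/m².
That is 48.18% of the incident intensity.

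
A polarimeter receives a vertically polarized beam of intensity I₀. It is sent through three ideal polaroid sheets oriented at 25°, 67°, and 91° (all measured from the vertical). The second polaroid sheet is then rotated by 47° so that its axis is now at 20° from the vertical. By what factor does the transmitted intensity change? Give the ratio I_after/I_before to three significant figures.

I_new/I_old ≈ 0.228

Before rotation:
I₁ = I₀ cos²(25° − 0°) = I₀ cos²(25°) = 0.8214 I₀.
I₂ = I₁ cos²(67° − 25°) = 0.8214 I₀ · cos²(42°) = 0.4536 I₀.
I₃ = I₂ cos²(91° − 67°) = 0.4536 I₀ · cos²(24°) = 0.3786 I₀.
After rotation:
I₁ = I₀ cos²(25° − 0°) = I₀ cos²(25°) = 0.8214 I₀.
I₂ = I₁ cos²(20° − 25°) = 0.8214 I₀ · cos²(5°) = 0.8152 I₀.
I₃ = I₂ cos²(91° − 20°) = 0.8152 I₀ · cos²(71°) = 0.0864 I₀.
Ratio = 0.0864 / 0.3786 = 0.2282.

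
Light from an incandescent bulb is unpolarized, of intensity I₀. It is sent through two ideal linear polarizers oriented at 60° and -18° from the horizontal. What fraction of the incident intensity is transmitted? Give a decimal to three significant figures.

Unpolarized light through the first polarizer → I₁ = ½ I₀, now polarized at 60°.
I₂ = I₁ cos²(-18° − 60°) = 0.5 I₀ · cos²(78°) = 0.02161 I₀.
Transmitted fraction = 0.02161.

≈ 0.0216 I₀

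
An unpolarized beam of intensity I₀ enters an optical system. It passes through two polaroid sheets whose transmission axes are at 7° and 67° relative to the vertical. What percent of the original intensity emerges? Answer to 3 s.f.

≈ 12.5%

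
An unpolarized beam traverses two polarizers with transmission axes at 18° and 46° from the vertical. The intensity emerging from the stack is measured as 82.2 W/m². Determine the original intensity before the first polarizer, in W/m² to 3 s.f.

I₀ ≈ 211 W/m²

Unpolarized light through the first polarizer → I₁ = ½ I₀, now polarized at 18°.
I₂ = I₁ cos²(46° − 18°) = 0.5 I₀ · cos²(28°) = 0.3898 I₀.
So 82.2 W/m² = 0.3898 I₀, giving I₀ = 82.2/0.3898 = 210.9 W/m².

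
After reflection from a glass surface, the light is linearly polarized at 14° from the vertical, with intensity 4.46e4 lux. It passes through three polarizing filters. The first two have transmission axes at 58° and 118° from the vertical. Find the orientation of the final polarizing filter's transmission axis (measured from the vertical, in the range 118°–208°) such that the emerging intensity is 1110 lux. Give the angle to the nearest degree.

θ ≈ 182°

I₁ = I₀ cos²(58° − 14°) = I₀ cos²(44°) = 0.5174 I₀.
I₂ = I₁ cos²(118° − 58°) = 0.5174 I₀ · cos²(60°) = 0.1294 I₀.
Target fraction: 1110 / 4.46e4 lux = 0.02489 of I₀.
Need I₃/I₀ = 0.02489, so cos²(θ − 118°) = 0.02489 / 0.1294 = 0.1924.
θ − 118° = arccos(√0.1924) = 64.0°, giving θ ≈ 118 + 64.0 = 182.0°.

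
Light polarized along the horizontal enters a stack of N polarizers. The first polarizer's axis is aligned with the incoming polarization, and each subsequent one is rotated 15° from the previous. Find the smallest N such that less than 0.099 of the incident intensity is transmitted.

First polarizer is aligned with the polarization: full transmission.
Each further stage multiplies by cos²(15°) = 0.933.
After N polarizers: T = 0.933^(N−1). Require T < 0.099 ⇒ N−1 > ln(0.099)/ln(0.933) = 33.35, so N−1 ≥ 34 and N = 35.
Check: N=35 gives T = 0.09466 < 0.099; N=34 gives T = 0.1015.

N = 35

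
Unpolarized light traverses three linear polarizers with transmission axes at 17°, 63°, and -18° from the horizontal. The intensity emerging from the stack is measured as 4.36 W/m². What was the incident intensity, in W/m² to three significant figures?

I₀ ≈ 738 W/m²

Unpolarized light through the first polarizer → I₁ = ½ I₀, now polarized at 17°.
I₂ = I₁ cos²(63° − 17°) = 0.5 I₀ · cos²(46°) = 0.2413 I₀.
I₃ = I₂ cos²(-18° − 63°) = 0.2413 I₀ · cos²(81°) = 0.005904 I₀.
So 4.36 W/m² = 0.005904 I₀, giving I₀ = 4.36/0.005904 = 738.4 W/m².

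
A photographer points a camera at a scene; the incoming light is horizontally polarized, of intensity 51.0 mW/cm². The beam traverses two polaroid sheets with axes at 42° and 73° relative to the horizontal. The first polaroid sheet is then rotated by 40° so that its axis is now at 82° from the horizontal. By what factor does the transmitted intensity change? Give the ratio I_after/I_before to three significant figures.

Before rotation:
I₁ = I₀ cos²(42° − 0°) = I₀ cos²(42°) = 0.5523 I₀.
I₂ = I₁ cos²(73° − 42°) = 0.5523 I₀ · cos²(31°) = 0.4058 I₀.
After rotation:
I₁ = I₀ cos²(82° − 0°) = I₀ cos²(82°) = 0.01937 I₀.
I₂ = I₁ cos²(73° − 82°) = 0.01937 I₀ · cos²(9°) = 0.0189 I₀.
Ratio = 0.0189 / 0.4058 = 0.04657.

I_new/I_old ≈ 0.0466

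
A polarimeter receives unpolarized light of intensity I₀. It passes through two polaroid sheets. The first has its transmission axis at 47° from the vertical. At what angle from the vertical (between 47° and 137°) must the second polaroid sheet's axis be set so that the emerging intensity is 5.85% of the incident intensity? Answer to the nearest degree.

Unpolarized light through the first polarizer → I₁ = ½ I₀, now polarized at 47°.
Need I₂/I₀ = 0.0585, so cos²(θ − 47°) = 0.0585 / 0.5 = 0.117.
θ − 47° = arccos(√0.117) = 70.0°, giving θ ≈ 47 + 70.0 = 117.0°.

θ ≈ 117°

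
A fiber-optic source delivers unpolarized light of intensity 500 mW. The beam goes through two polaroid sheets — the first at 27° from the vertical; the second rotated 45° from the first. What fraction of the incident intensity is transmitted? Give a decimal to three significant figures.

Unpolarized light through the first polarizer → I₁ = 500 mW/2 = 250 mW, polarized at 27°.
I₂ = I₁ · cos²(45°) = 250 · 0.5 = 125 mW.
Transmitted fraction = 0.25.

I/I₀ ≈ 0.250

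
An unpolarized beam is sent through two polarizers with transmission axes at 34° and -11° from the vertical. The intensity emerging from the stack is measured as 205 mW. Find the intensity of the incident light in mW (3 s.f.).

Unpolarized light through the first polarizer → I₁ = ½ I₀, now polarized at 34°.
I₂ = I₁ cos²(-11° − 34°) = 0.5 I₀ · cos²(45°) = 0.25 I₀.
So 205 mW = 0.25 I₀, giving I₀ = 205/0.25 = 820 mW.

I₀ ≈ 820 mW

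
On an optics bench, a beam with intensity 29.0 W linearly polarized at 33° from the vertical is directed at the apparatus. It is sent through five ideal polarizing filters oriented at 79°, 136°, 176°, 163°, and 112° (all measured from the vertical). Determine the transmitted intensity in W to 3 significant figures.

By Malus's law, I₁ = 29.0 W · cos²(46°) = 13.99 W.
I₂ = I₁ · cos²(57°) = 13.99 · 0.2966 = 4.151 W.
I₃ = I₂ · cos²(40°) = 4.151 · 0.5868 = 2.436 W.
I₄ = I₃ · cos²(13°) = 2.436 · 0.9494 = 2.313 W.
I₅ = I₄ · cos²(51°) = 2.313 · 0.396 = 0.9159 W.

I ≈ 0.916 W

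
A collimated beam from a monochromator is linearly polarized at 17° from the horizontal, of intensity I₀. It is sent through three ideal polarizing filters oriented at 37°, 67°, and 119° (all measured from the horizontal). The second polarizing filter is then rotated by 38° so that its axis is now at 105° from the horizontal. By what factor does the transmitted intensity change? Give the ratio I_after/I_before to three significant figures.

I_new/I_old ≈ 0.465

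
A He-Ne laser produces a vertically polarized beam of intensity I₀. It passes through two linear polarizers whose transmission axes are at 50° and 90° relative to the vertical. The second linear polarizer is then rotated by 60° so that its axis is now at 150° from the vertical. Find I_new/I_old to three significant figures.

I_new/I_old ≈ 0.0514

Before rotation:
I₁ = I₀ cos²(50° − 0°) = I₀ cos²(50°) = 0.4132 I₀.
I₂ = I₁ cos²(90° − 50°) = 0.4132 I₀ · cos²(40°) = 0.2425 I₀.
After rotation:
I₁ = I₀ cos²(50° − 0°) = I₀ cos²(50°) = 0.4132 I₀.
Angle between axes 1 and 2: 80°. I₂ = 0.4132 I₀ · cos²(80°) = 0.01246 I₀.
Ratio = 0.01246 / 0.2425 = 0.05138.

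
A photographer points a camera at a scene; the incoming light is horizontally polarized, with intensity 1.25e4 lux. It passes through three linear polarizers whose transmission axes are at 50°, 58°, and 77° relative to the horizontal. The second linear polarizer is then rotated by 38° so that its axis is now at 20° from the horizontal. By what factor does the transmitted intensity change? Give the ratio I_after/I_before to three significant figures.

I_new/I_old ≈ 0.254

Before rotation:
By Malus's law, I₁ = I₀ cos²(50° − 0°) = I₀ cos²(50°) = 0.4132 I₀.
I₂ = I₁ cos²(58° − 50°) = 0.4132 I₀ · cos²(8°) = 0.4052 I₀.
I₃ = I₂ cos²(77° − 58°) = 0.4052 I₀ · cos²(19°) = 0.3622 I₀.
After rotation:
I₁ = I₀ cos²(50° − 0°) = I₀ cos²(50°) = 0.4132 I₀.
I₂ = I₁ cos²(20° − 50°) = 0.4132 I₀ · cos²(30°) = 0.3099 I₀.
I₃ = I₂ cos²(77° − 20°) = 0.3099 I₀ · cos²(57°) = 0.09192 I₀.
Ratio = 0.09192 / 0.3622 = 0.2538.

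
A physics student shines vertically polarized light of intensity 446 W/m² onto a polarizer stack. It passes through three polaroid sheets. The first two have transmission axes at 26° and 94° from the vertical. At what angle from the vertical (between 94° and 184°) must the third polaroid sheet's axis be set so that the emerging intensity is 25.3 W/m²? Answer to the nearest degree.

I₁ = I₀ cos²(26° − 0°) = I₀ cos²(26°) = 0.8078 I₀.
I₂ = I₁ cos²(94° − 26°) = 0.8078 I₀ · cos²(68°) = 0.1134 I₀.
Target fraction: 25.3 / 446 W/m² = 0.05673 of I₀.
Need I₃/I₀ = 0.05673, so cos²(θ − 94°) = 0.05673 / 0.1134 = 0.5004.
θ − 94° = arccos(√0.5004) = 45.0°, giving θ ≈ 94 + 45.0 = 139.0°.

θ ≈ 139°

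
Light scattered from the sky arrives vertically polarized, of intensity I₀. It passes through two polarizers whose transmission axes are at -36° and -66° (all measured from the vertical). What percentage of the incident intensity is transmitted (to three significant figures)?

≈ 49.1%

I₁ = I₀ cos²(-36° − 0°) = I₀ cos²(36°) = 0.6545 I₀.
I₂ = I₁ cos²(-66° + 36°) = 0.6545 I₀ · cos²(30°) = 0.4909 I₀.
That is 49.09% of the incident intensity.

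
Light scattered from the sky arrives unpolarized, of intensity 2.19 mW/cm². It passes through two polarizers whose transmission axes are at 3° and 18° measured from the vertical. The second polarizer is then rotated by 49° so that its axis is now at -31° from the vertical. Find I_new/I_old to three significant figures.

I_new/I_old ≈ 0.737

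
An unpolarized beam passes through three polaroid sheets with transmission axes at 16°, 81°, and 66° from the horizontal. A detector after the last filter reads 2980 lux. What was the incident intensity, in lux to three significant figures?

I₀ ≈ 3.58e4 lux

Unpolarized light through the first polarizer → I₁ = ½ I₀, now polarized at 16°.
I₂ = I₁ cos²(81° − 16°) = 0.5 I₀ · cos²(65°) = 0.0893 I₀.
I₃ = I₂ cos²(66° − 81°) = 0.0893 I₀ · cos²(15°) = 0.08332 I₀.
So 2980 lux = 0.08332 I₀, giving I₀ = 2980/0.08332 = 3.577e+04 lux.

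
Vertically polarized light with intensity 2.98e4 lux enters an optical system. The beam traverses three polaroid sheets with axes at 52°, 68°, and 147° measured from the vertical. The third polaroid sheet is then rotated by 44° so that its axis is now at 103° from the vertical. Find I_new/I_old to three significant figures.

I_new/I_old ≈ 18.4

Before rotation:
I₁ = I₀ cos²(52° − 0°) = I₀ cos²(52°) = 0.379 I₀.
I₂ = I₁ cos²(68° − 52°) = 0.379 I₀ · cos²(16°) = 0.3502 I₀.
I₃ = I₂ cos²(147° − 68°) = 0.3502 I₀ · cos²(79°) = 0.01275 I₀.
After rotation:
I₁ = I₀ cos²(52° − 0°) = I₀ cos²(52°) = 0.379 I₀.
I₂ = I₁ cos²(68° − 52°) = 0.379 I₀ · cos²(16°) = 0.3502 I₀.
I₃ = I₂ cos²(103° − 68°) = 0.3502 I₀ · cos²(35°) = 0.235 I₀.
Ratio = 0.235 / 0.01275 = 18.43.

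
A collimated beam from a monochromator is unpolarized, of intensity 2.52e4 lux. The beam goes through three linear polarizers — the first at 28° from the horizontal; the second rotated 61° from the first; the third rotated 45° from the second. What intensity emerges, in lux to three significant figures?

I ≈ 1480 lux

Unpolarized light through the first polarizer → I₁ = 2.52e4 lux/2 = 1.26e+04 lux, polarized at 28°.
I₂ = I₁ · cos²(61°) = 1.26e+04 · 0.235 = 2962 lux.
I₃ = I₂ · cos²(45°) = 2962 · 0.5 = 1481 lux.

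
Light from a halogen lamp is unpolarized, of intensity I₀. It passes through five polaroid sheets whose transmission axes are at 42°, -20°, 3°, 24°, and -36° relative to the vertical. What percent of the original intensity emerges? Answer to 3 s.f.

≈ 2.03%

Unpolarized light through the first polarizer → I₁ = ½ I₀, now polarized at 42°.
I₂ = I₁ cos²(-20° − 42°) = 0.5 I₀ · cos²(62°) = 0.1102 I₀.
I₃ = I₂ cos²(3° + 20°) = 0.1102 I₀ · cos²(23°) = 0.09338 I₀.
I₄ = I₃ cos²(24° − 3°) = 0.09338 I₀ · cos²(21°) = 0.08138 I₀.
I₅ = I₄ cos²(-36° − 24°) = 0.08138 I₀ · cos²(60°) = 0.02035 I₀.
That is 2.035% of the incident intensity.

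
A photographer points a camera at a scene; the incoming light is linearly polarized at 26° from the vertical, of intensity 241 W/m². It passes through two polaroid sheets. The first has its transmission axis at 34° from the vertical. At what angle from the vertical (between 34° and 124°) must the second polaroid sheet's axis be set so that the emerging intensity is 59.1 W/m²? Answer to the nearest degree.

By Malus's law, I₁ = I₀ cos²(34° − 26°) = I₀ cos²(8°) = 0.9806 I₀.
Target fraction: 59.1 / 241 W/m² = 0.2452 of I₀.
Need I₂/I₀ = 0.2452, so cos²(θ − 34°) = 0.2452 / 0.9806 = 0.2501.
θ − 34° = arccos(√0.2501) = 60.0°, giving θ ≈ 34 + 60.0 = 94.0°.

θ ≈ 94°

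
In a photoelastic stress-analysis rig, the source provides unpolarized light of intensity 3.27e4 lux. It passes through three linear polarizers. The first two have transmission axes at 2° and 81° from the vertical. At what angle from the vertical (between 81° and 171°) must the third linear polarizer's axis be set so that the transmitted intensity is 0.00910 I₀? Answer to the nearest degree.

θ ≈ 126°

Unpolarized light through the first polarizer → I₁ = ½ I₀, now polarized at 2°.
I₂ = I₁ cos²(81° − 2°) = 0.5 I₀ · cos²(79°) = 0.0182 I₀.
Need I₃/I₀ = 0.0091, so cos²(θ − 81°) = 0.0091 / 0.0182 = 0.4999.
θ − 81° = arccos(√0.4999) = 45.0°, giving θ ≈ 81 + 45.0 = 126.0°.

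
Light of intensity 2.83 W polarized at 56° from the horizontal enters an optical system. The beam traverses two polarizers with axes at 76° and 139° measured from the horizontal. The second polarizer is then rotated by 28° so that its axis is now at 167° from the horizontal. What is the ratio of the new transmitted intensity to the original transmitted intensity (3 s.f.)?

Before rotation:
I₁ = I₀ cos²(76° − 56°) = I₀ cos²(20°) = 0.883 I₀.
I₂ = I₁ cos²(139° − 76°) = 0.883 I₀ · cos²(63°) = 0.182 I₀.
After rotation:
I₁ = I₀ cos²(76° − 56°) = I₀ cos²(20°) = 0.883 I₀.
Angle between axes 1 and 2: 89°. I₂ = 0.883 I₀ · cos²(89°) = 0.000269 I₀.
Ratio = 0.000269 / 0.182 = 0.001478.

I_new/I_old ≈ 0.00148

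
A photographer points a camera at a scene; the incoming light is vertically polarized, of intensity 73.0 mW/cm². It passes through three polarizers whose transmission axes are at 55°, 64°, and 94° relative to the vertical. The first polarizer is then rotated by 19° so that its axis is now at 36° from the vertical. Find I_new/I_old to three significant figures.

I_new/I_old ≈ 1.59

Before rotation:
I₁ = I₀ cos²(55° − 0°) = I₀ cos²(55°) = 0.329 I₀.
I₂ = I₁ cos²(64° − 55°) = 0.329 I₀ · cos²(9°) = 0.3209 I₀.
I₃ = I₂ cos²(94° − 64°) = 0.3209 I₀ · cos²(30°) = 0.2407 I₀.
After rotation:
I₁ = I₀ cos²(36° − 0°) = I₀ cos²(36°) = 0.6545 I₀.
I₂ = I₁ cos²(64° − 36°) = 0.6545 I₀ · cos²(28°) = 0.5103 I₀.
I₃ = I₂ cos²(94° − 64°) = 0.5103 I₀ · cos²(30°) = 0.3827 I₀.
Ratio = 0.3827 / 0.2407 = 1.59.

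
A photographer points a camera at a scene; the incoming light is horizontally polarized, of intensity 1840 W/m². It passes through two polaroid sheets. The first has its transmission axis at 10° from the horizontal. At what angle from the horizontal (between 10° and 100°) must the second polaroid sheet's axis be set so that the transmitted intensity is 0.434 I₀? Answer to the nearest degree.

I₁ = I₀ cos²(10° − 0°) = I₀ cos²(10°) = 0.9698 I₀.
Need I₂/I₀ = 0.434, so cos²(θ − 10°) = 0.434 / 0.9698 = 0.4475.
θ − 10° = arccos(√0.4475) = 48.0°, giving θ ≈ 10 + 48.0 = 58.0°.

θ ≈ 58°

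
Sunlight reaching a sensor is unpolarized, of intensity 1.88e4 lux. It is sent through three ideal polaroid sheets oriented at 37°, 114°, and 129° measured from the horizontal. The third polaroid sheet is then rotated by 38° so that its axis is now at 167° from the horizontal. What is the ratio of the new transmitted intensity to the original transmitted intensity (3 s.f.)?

I_new/I_old ≈ 0.388

Before rotation:
Unpolarized light through the first polarizer → I₁ = ½ I₀, now polarized at 37°.
I₂ = I₁ cos²(114° − 37°) = 0.5 I₀ · cos²(77°) = 0.0253 I₀.
I₃ = I₂ cos²(129° − 114°) = 0.0253 I₀ · cos²(15°) = 0.02361 I₀.
After rotation:
Unpolarized light through the first polarizer → I₁ = ½ I₀, now polarized at 37°.
I₂ = I₁ cos²(114° − 37°) = 0.5 I₀ · cos²(77°) = 0.0253 I₀.
I₃ = I₂ cos²(167° − 114°) = 0.0253 I₀ · cos²(53°) = 0.009164 I₀.
Ratio = 0.009164 / 0.02361 = 0.3882.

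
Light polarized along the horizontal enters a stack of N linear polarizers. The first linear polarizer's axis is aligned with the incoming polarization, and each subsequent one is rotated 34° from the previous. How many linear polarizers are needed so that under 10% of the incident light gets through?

N = 8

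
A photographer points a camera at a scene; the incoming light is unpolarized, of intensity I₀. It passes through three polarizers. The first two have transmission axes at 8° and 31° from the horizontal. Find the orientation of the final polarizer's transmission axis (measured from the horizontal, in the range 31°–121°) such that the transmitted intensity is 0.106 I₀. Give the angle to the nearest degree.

Unpolarized light through the first polarizer → I₁ = ½ I₀, now polarized at 8°.
I₂ = I₁ cos²(31° − 8°) = 0.5 I₀ · cos²(23°) = 0.4237 I₀.
Need I₃/I₀ = 0.106, so cos²(θ − 31°) = 0.106 / 0.4237 = 0.2502.
θ − 31° = arccos(√0.2502) = 60.0°, giving θ ≈ 31 + 60.0 = 91.0°.

θ ≈ 91°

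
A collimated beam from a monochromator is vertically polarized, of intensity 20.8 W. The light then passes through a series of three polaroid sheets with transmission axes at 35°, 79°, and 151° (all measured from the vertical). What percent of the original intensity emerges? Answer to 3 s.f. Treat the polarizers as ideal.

≈ 3.32%

I₁ = 20.8 W · cos²(35°) = 13.96 W.
I₂ = I₁ · cos²(44°) = 13.96 · 0.5174 = 7.222 W.
I₃ = I₂ · cos²(72°) = 7.222 · 0.09549 = 0.6896 W.
That is 3.316% of the incident intensity.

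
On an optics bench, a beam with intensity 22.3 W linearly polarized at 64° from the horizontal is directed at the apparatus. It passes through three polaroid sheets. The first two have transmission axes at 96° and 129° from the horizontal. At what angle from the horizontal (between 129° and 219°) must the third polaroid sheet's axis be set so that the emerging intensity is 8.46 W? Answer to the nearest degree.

θ ≈ 159°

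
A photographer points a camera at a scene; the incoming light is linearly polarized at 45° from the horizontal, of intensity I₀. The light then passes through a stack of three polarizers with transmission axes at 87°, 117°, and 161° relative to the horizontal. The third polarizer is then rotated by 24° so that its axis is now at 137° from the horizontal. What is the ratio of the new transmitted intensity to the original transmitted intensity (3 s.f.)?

Before rotation:
By Malus's law, I₁ = I₀ cos²(87° − 45°) = I₀ cos²(42°) = 0.5523 I₀.
I₂ = I₁ cos²(117° − 87°) = 0.5523 I₀ · cos²(30°) = 0.4142 I₀.
I₃ = I₂ cos²(161° − 117°) = 0.4142 I₀ · cos²(44°) = 0.2143 I₀.
After rotation:
I₁ = I₀ cos²(87° − 45°) = I₀ cos²(42°) = 0.5523 I₀.
I₂ = I₁ cos²(117° − 87°) = 0.5523 I₀ · cos²(30°) = 0.4142 I₀.
I₃ = I₂ cos²(137° − 117°) = 0.4142 I₀ · cos²(20°) = 0.3657 I₀.
Ratio = 0.3657 / 0.2143 = 1.706.

I_new/I_old ≈ 1.71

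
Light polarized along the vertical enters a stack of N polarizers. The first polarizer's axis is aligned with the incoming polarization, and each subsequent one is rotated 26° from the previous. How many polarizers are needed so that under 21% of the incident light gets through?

N = 9

First polarizer is aligned with the polarization: full transmission.
Each further stage multiplies by cos²(26°) = 0.8078.
After N polarizers: T = 0.8078^(N−1). Require T < 0.21 ⇒ N−1 > ln(0.21)/ln(0.8078) = 7.31, so N−1 ≥ 8 and N = 9.
Check: N=9 gives T = 0.1814 < 0.21; N=8 gives T = 0.2245.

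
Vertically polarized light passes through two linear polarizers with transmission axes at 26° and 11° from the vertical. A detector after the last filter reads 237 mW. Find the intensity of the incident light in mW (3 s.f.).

I₁ = I₀ cos²(26° − 0°) = I₀ cos²(26°) = 0.8078 I₀.
I₂ = I₁ cos²(11° − 26°) = 0.8078 I₀ · cos²(15°) = 0.7537 I₀.
So 237 mW = 0.7537 I₀, giving I₀ = 237/0.7537 = 314.4 mW.

I₀ ≈ 314 mW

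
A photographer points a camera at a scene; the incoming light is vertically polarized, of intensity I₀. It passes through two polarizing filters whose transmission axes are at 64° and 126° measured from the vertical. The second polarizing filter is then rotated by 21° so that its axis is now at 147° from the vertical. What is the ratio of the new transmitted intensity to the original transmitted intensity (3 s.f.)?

I_new/I_old ≈ 0.0674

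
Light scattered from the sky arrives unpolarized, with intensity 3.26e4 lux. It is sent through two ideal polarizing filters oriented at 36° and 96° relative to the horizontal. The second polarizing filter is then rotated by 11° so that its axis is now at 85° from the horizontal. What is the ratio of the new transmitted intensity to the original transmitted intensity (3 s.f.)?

I_new/I_old ≈ 1.72

Before rotation:
Unpolarized light through the first polarizer → I₁ = ½ I₀, now polarized at 36°.
I₂ = I₁ cos²(96° − 36°) = 0.5 I₀ · cos²(60°) = 0.125 I₀.
After rotation:
Unpolarized light through the first polarizer → I₁ = ½ I₀, now polarized at 36°.
I₂ = I₁ cos²(85° − 36°) = 0.5 I₀ · cos²(49°) = 0.2152 I₀.
Ratio = 0.2152 / 0.125 = 1.722.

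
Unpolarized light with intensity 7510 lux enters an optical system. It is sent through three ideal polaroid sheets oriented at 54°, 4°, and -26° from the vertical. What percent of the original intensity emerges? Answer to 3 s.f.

Unpolarized light through the first polarizer → I₁ = 7510 lux/2 = 3755 lux, polarized at 54°.
I₂ = I₁ · cos²(50°) = 3755 · 0.4132 = 1551 lux.
I₃ = I₂ · cos²(30°) = 1551 · 0.75 = 1164 lux.
That is 15.49% of the incident intensity.

≈ 15.5%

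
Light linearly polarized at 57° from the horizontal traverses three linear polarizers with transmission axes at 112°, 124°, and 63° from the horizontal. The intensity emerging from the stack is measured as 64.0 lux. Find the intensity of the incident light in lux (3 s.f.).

By Malus's law, I₁ = I₀ cos²(112° − 57°) = I₀ cos²(55°) = 0.329 I₀.
I₂ = I₁ cos²(124° − 112°) = 0.329 I₀ · cos²(12°) = 0.3148 I₀.
I₃ = I₂ cos²(63° − 124°) = 0.3148 I₀ · cos²(61°) = 0.07398 I₀.
So 64.0 lux = 0.07398 I₀, giving I₀ = 64.0/0.07398 = 865.1 lux.

I₀ ≈ 865 lux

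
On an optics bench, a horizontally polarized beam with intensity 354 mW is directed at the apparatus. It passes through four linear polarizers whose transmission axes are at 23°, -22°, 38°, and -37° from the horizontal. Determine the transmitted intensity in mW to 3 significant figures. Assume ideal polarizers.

I ≈ 2.51 mW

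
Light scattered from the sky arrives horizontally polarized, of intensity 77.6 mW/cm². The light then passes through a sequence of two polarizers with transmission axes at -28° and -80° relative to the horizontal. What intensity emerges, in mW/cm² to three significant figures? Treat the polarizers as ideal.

I ≈ 22.9 mW/cm²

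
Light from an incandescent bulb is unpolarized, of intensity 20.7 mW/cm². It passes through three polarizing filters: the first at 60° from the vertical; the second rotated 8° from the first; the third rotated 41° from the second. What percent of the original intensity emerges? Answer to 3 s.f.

≈ 27.9%

Unpolarized light through the first polarizer → I₁ = 20.7 mW/cm²/2 = 10.35 mW/cm², polarized at 60°.
I₂ = I₁ · cos²(8°) = 10.35 · 0.9806 = 10.15 mW/cm².
I₃ = I₂ · cos²(41°) = 10.15 · 0.5696 = 5.781 mW/cm².
That is 27.93% of the incident intensity.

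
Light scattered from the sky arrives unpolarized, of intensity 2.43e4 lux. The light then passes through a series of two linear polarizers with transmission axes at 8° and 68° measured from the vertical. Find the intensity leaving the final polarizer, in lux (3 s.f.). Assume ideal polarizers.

I ≈ 3040 lux

Unpolarized light through the first polarizer → I₁ = 2.43e4 lux/2 = 1.215e+04 lux, polarized at 8°.
I₂ = I₁ · cos²(60°) = 1.215e+04 · 0.25 = 3038 lux.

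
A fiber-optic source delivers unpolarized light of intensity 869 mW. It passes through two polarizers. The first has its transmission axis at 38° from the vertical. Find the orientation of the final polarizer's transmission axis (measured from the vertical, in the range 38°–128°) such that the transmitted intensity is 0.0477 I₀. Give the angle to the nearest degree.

Unpolarized light through the first polarizer → I₁ = ½ I₀, now polarized at 38°.
Need I₂/I₀ = 0.0477, so cos²(θ − 38°) = 0.0477 / 0.5 = 0.0954.
θ − 38° = arccos(√0.0954) = 72.0°, giving θ ≈ 38 + 72.0 = 110.0°.

θ ≈ 110°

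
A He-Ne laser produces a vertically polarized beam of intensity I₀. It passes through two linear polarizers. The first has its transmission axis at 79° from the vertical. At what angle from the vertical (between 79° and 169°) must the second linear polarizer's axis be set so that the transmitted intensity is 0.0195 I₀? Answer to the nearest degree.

θ ≈ 122°

I₁ = I₀ cos²(79° − 0°) = I₀ cos²(79°) = 0.03641 I₀.
Need I₂/I₀ = 0.0195, so cos²(θ − 79°) = 0.0195 / 0.03641 = 0.5356.
θ − 79° = arccos(√0.5356) = 43.0°, giving θ ≈ 79 + 43.0 = 122.0°.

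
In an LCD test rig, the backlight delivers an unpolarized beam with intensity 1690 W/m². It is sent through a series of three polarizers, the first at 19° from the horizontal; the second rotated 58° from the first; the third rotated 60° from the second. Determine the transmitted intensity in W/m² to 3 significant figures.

Unpolarized light through the first polarizer → I₁ = 1690 W/m²/2 = 845 W/m², polarized at 19°.
I₂ = I₁ · cos²(58°) = 845 · 0.2808 = 237.3 W/m².
I₃ = I₂ · cos²(60°) = 237.3 · 0.25 = 59.32 W/m².

I ≈ 59.3 W/m²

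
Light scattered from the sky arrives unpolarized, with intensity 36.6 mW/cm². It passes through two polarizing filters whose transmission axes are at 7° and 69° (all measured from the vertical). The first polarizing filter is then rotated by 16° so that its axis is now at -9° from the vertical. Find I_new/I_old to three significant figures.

I_new/I_old ≈ 0.196

Before rotation:
Unpolarized light through the first polarizer → I₁ = ½ I₀, now polarized at 7°.
I₂ = I₁ cos²(69° − 7°) = 0.5 I₀ · cos²(62°) = 0.1102 I₀.
After rotation:
Unpolarized light through the first polarizer → I₁ = ½ I₀, now polarized at -9°.
I₂ = I₁ cos²(69° + 9°) = 0.5 I₀ · cos²(78°) = 0.02161 I₀.
Ratio = 0.02161 / 0.1102 = 0.1961.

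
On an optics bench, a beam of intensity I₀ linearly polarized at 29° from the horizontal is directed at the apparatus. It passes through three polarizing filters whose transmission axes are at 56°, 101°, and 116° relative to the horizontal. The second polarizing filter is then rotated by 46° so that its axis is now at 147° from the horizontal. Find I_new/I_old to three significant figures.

I_new/I_old ≈ 0.000480

Before rotation:
I₁ = I₀ cos²(56° − 29°) = I₀ cos²(27°) = 0.7939 I₀.
I₂ = I₁ cos²(101° − 56°) = 0.7939 I₀ · cos²(45°) = 0.3969 I₀.
I₃ = I₂ cos²(116° − 101°) = 0.3969 I₀ · cos²(15°) = 0.3704 I₀.
After rotation:
I₁ = I₀ cos²(56° − 29°) = I₀ cos²(27°) = 0.7939 I₀.
Angle between axes 1 and 2: 89°. I₂ = 0.7939 I₀ · cos²(89°) = 0.0002418 I₀.
I₃ = I₂ cos²(116° − 147°) = 0.0002418 I₀ · cos²(31°) = 0.0001777 I₀.
Ratio = 0.0001777 / 0.3704 = 0.0004797.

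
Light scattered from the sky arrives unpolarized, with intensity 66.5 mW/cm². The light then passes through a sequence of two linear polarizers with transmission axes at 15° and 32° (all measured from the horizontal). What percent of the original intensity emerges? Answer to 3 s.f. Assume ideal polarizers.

Unpolarized light through the first polarizer → I₁ = 66.5 mW/cm²/2 = 33.25 mW/cm², polarized at 15°.
I₂ = I₁ · cos²(17°) = 33.25 · 0.9145 = 30.41 mW/cm².
That is 45.73% of the incident intensity.

≈ 45.7%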